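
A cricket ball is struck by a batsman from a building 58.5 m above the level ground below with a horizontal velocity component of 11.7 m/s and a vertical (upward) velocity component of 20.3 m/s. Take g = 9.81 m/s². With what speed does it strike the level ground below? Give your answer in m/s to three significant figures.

Vertical motion (up positive, ground at y = 0): 4.905 t² − (20.30) t − 58.5 = 0, so t = (20.30 + √(20.30² + 2·9.81·58.5)) / 9.81 = (20.30 + 39.50) / 9.81 = 6.095 s.
Vertical velocity at impact: v_y = v_y0 − g t = 20.30 − 9.81 × 6.095 = −39.50 m/s.
Speed: |v| = √(vₓ² + v_y²) = √(11.70² + 39.50²) = 41.19 m/s.

41.2 m/s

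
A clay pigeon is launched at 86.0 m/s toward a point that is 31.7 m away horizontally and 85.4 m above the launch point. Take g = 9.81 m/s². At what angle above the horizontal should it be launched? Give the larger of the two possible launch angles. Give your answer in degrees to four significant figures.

Trajectory: y = x tanθ − g x² (1 + tan²θ)/(2v₀²). With x = 31.7, y = 85.4, v₀ = 86.0, g = 9.81:
0.6664 tan²θ − 31.7 tanθ + (86.07) = 0.
tanθ = [31.7 ± √(31.7² − 4 × 0.6664 × (86.07))] / (2 × 0.6664) = (31.7 ± 27.85) / 1.333, giving tanθ = 2.891 or 44.68.
θ = 70.92° or 88.72°; the larger is 88.72°.

88.72°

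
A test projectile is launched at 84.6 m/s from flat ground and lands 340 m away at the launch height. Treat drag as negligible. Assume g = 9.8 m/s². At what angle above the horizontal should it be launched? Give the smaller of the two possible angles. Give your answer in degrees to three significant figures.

R = v₀² sin 2θ / g gives sin 2θ = gR/v₀² = 9.80·340/84.6² = 0.4655.
2θ = 27.75° or 180° − 27.75° = 152.3°, so θ = 13.87° or 76.13°.
The smaller angle is 13.87°.

13.9°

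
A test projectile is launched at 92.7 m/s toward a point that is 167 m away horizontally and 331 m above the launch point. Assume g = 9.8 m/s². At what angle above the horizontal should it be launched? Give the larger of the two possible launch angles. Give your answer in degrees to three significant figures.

82.6°

Trajectory: y = x tanθ − g x² (1 + tan²θ)/(2v₀²). With x = 167, y = 331, v₀ = 92.7, g = 9.80:
15.90 tan²θ − 167 tanθ + (346.9) = 0.
tanθ = [167 ± √(167² − 4 × 15.90 × (346.9))] / (2 × 15.90) = (167 ± 76.30) / 31.81, giving tanθ = 2.852 or 7.650.
θ = 70.68° or 82.55°; the larger is 82.55°.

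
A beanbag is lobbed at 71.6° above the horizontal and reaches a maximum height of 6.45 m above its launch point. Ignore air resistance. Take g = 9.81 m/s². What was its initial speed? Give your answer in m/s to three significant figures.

11.9 m/s

At the peak v_y = 0, so v_y0 = √(2gH) = √(2 × 9.81 × 6.45) = 11.25 m/s.
v_y0 = v₀ sin θ ⇒ v₀ = 11.25 / sin 71.6° = 11.86 m/s.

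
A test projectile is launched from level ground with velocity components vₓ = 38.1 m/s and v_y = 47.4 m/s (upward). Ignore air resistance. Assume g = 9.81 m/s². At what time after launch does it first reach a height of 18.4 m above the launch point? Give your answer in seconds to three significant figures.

0.405 s

Set y = v_y0 t − ½ g t² = 18.4: 4.905 t² − 47.40 t + 18.4 = 0.
t = [47.40 ± √(47.40² − 2·9.81·18.4)] / 9.81 = (47.40 ± 43.43) / 9.81, so t = 0.4052 s or t = 9.258 s.
The first (ascending) time is 0.4052 s.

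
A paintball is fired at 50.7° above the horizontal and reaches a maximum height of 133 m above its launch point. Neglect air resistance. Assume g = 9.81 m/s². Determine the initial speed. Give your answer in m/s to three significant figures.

At the peak v_y = 0, so v_y0 = √(2gH) = √(2 × 9.81 × 133) = 51.08 m/s.
v_y0 = v₀ sin θ ⇒ v₀ = 51.08 / sin 50.7° = 66.01 m/s.

66.0 m/s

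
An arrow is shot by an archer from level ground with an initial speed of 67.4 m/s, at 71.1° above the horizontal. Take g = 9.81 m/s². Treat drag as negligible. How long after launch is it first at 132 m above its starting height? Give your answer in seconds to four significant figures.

2.583 s

Resolve: vₓ = 67.40 cos 71.1° = 21.83 m/s and v_y0 = 67.40 sin 71.1° = 63.77 m/s.
Require v_y0 t − ½ g t² = 132, i.e. 4.905 t² − 63.77 t + 132 = 0.
t = [63.77 ± √(63.77² − 2·9.81·132)] / 9.81 = (63.77 ± 38.42) / 9.81, so t = 2.583 s or t = 10.42 s.
The first (ascending) time is 2.583 s.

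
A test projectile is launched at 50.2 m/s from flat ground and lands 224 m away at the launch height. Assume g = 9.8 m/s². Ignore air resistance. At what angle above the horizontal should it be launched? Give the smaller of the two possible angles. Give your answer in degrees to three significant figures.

From R = (v₀²/g) sin 2θ: sin 2θ = 9.80 × 224 / 2520.0 = 0.8711.
2θ = 60.59° or 180° − 60.59° = 119.4°, so θ = 30.29° or 59.71°.
The smaller angle is 30.29°.

30.3°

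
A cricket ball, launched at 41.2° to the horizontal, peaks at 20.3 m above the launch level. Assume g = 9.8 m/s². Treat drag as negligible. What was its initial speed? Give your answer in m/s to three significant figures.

At the peak v_y = 0, so v_y0 = √(2gH) = √(2 × 9.80 × 20.3) = 19.95 m/s.
v_y0 = v₀ sin θ ⇒ v₀ = 19.95 / sin 41.2° = 30.28 m/s.

30.3 m/s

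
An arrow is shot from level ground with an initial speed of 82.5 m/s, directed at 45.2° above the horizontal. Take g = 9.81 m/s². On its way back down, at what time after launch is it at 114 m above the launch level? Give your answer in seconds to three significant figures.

Resolve: vₓ = 82.50 cos 45.2° = 58.13 m/s and v_y0 = 82.50 sin 45.2° = 58.54 m/s.
Require v_y0 t − ½ g t² = 114, i.e. 4.905 t² − 58.54 t + 114 = 0.
Quadratic formula: t = (58.54 ± √1190.2) / 9.81 = (58.54 ± 34.50) / 9.81 → t = 2.451 s or 9.484 s.
The descending-branch root is 9.484 s.

9.48 s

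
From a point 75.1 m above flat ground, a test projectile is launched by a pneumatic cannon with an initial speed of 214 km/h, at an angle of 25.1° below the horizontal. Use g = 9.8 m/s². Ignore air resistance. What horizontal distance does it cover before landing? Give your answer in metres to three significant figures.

Convert: 214 km/h = 214/3.6 = 59.44 m/s.
Resolve: vₓ = 59.44 cos 25.1° = 53.83 m/s and v_y0 = −25.22 m/s (downward).
Vertical motion (up positive, ground at y = 0): 4.900 t² − (−25.22) t − 75.1 = 0, so t = (−25.22 + √(25.22² + 2·9.80·75.1)) / 9.80 = (−25.22 + 45.91) / 9.80 = 2.112 s.
Horizontal distance: R = vₓ t = 53.83 × 2.112 = 113.7 m.

114 m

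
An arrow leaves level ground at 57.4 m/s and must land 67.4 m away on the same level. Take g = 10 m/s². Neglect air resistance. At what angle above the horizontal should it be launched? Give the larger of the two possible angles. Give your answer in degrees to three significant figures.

From R = (v₀²/g) sin 2θ: sin 2θ = 10.0 × 67.4 / 3294.8 = 0.2046.
2θ = 11.80° or 180° − 11.80° = 168.2°, so θ = 5.902° or 84.10°.
The larger angle is 84.10°.

84.1°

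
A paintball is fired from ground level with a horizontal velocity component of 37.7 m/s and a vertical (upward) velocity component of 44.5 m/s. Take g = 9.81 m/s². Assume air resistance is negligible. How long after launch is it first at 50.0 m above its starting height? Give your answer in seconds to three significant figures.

Require v_y0 t − ½ g t² = 50.0, i.e. 4.905 t² − 44.50 t + 50.0 = 0.
Quadratic formula: t = (44.50 ± √999.25) / 9.81 = (44.50 ± 31.61) / 9.81 → t = 1.314 s or 7.759 s.
The first (ascending) time is 1.314 s.

1.31 s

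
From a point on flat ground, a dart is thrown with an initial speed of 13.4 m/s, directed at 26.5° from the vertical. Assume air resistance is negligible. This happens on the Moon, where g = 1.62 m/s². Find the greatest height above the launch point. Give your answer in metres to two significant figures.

vₓ = 13.40 sin 26.5° = 5.979 m/s; v_y0 = 13.40 cos 26.5° = 11.99 m/s.
At the apex v_y = 0, so H = v_y0²/(2g) = 11.99²/3.240 = 44.39 m.

44 m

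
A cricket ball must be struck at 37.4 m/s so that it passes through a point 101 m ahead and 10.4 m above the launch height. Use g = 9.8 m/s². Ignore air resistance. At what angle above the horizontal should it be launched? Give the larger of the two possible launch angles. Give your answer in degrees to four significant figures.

66.07°

Trajectory: y = x tanθ − g x² (1 + tan²θ)/(2v₀²). With x = 101, y = 10.4, v₀ = 37.4, g = 9.80:
35.74 tan²θ − 101 tanθ + (46.14) = 0.
tanθ = [101 ± √(101² − 4 × 35.74 × (46.14))] / (2 × 35.74) = (101 ± 60.05) / 71.47, giving tanθ = 0.5729 or 2.253.
θ = 29.81° or 66.07°; the larger is 66.07°.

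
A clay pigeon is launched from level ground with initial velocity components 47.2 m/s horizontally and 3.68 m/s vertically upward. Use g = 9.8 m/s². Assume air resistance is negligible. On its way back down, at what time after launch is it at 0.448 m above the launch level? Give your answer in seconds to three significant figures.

Set y = v_y0 t − ½ g t² = 0.448: 4.900 t² − 3.680 t + 0.448 = 0.
Quadratic formula: t = (3.680 ± √4.7616) / 9.80 = (3.680 ± 2.182) / 9.80 → t = 0.1528 s or 0.5982 s.
The descending-branch root is 0.5982 s.

0.598 s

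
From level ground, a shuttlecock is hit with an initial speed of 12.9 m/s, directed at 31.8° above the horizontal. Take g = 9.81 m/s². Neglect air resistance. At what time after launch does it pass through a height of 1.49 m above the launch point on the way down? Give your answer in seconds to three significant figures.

1.11 s

vₓ = 12.90 cos 31.8° = 10.96 m/s; v_y0 = 12.90 sin 31.8° = 6.798 m/s.
Set y = v_y0 t − ½ g t² = 1.49: 4.905 t² − 6.798 t + 1.49 = 0.
t = [6.798 ± √(6.798² − 2·9.81·1.49)] / 9.81 = (6.798 ± 4.120) / 9.81, so t = 0.2729 s or t = 1.113 s.
The descending-branch root is 1.113 s.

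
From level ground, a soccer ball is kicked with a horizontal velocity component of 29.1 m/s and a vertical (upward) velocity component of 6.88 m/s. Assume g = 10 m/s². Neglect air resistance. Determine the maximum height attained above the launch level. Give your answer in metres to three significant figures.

Peak height H = v_y0² / (2g) = 47.334 / 20.00 = 2.367 m.

2.37 m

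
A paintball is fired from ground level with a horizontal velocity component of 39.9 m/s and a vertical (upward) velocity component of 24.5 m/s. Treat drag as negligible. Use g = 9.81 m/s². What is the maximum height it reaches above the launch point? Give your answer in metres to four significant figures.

30.59 m

Maximum height: H = v_y0² / (2g) = 24.50² / (2 × 9.81) = 30.59 m.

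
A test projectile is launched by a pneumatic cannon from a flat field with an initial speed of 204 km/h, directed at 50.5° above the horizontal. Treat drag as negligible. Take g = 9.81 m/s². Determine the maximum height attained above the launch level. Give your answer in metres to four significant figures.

Convert: 204 km/h = 204/3.6 = 56.67 m/s.
Horizontal component vₓ = 56.67 cos 50.5° = 36.04 m/s; vertical v_y0 = 56.67 sin 50.5° = 43.73 m/s.
Peak height H = v_y0² / (2g) = 1911.9 / 19.62 = 97.45 m.

97.45 m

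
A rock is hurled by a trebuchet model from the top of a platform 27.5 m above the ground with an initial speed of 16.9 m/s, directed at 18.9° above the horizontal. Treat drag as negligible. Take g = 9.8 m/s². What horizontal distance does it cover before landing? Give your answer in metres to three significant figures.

Horizontal component vₓ = 16.90 cos 18.9° = 15.99 m/s; vertical v_y0 = 16.90 sin 18.9° = 5.474 m/s.
Vertical motion (up positive, ground at y = 0): 4.900 t² − (5.474) t − 27.5 = 0, so t = (5.474 + √(5.474² + 2·9.80·27.5)) / 9.80 = (5.474 + 23.85) / 9.80 = 2.993 s.
Horizontal distance: R = vₓ t = 15.99 × 2.993 = 47.85 m.

47.8 m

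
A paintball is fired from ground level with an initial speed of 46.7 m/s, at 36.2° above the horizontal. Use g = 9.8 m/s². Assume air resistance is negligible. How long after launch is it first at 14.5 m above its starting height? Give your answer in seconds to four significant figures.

Horizontal component vₓ = 46.70 cos 36.2° = 37.69 m/s; vertical v_y0 = 46.70 sin 36.2° = 27.58 m/s.
Height y(t) = 27.58 t − 4.900 t² = 14.5 gives 4.900 t² − 27.58 t + 14.5 = 0.
Quadratic formula: t = (27.58 ± √476.53) / 9.80 = (27.58 ± 21.83) / 9.80 → t = 0.5869 s or 5.042 s.
The first (ascending) time is 0.5869 s.

0.5869 s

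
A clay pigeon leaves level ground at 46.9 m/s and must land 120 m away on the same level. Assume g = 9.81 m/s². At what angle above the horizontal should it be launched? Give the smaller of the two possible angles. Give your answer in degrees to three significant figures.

From R = (v₀²/g) sin 2θ: sin 2θ = 9.81 × 120 / 2199.6 = 0.5352.
2θ = 32.36° or 180° − 32.36° = 147.6°, so θ = 16.18° or 73.82°.
The smaller angle is 16.18°.

16.2°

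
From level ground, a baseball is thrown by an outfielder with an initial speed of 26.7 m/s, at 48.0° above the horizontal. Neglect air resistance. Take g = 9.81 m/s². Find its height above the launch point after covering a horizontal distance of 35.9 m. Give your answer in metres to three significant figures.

Resolve: vₓ = 26.70 cos 48.0° = 17.87 m/s and v_y0 = 26.70 sin 48.0° = 19.84 m/s.
x = vₓ t ⇒ t = 35.9/17.87 = 2.009 s.
Height: y = v_y0 t − ½ g t² = 19.84 × 2.009 − 4.905 × 2.009² = 39.87 − 19.81 = 20.07 m.

20.1 m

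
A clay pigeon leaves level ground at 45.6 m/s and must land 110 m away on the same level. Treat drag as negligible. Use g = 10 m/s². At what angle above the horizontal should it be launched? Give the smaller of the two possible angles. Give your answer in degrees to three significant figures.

From R = (v₀²/g) sin 2θ: sin 2θ = 10.0 × 110 / 2079.4 = 0.5290.
2θ = 31.94° or 180° − 31.94° = 148.1°, so θ = 15.97° or 74.03°.
The smaller angle is 15.97°.

16.0°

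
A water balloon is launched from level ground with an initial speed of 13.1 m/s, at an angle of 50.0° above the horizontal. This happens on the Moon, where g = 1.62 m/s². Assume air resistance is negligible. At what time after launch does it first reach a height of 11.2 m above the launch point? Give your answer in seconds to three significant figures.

1.24 s

Components: vₓ = 13.10 cos 50.0° = 8.421 m/s, v_y0 = 13.10 sin 50.0° = 10.04 m/s.
Set y = v_y0 t − ½ g t² = 11.2: 0.8100 t² − 10.04 t + 11.2 = 0.
Quadratic formula: t = (10.04 ± √64.417) / 1.62 = (10.04 ± 8.026) / 1.62 → t = 1.240 s or 11.15 s.
The first (ascending) time is 1.240 s.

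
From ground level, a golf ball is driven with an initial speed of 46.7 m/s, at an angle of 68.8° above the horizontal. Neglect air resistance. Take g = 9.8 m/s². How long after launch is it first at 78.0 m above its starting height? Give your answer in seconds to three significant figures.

2.49 s

Resolve: vₓ = 46.70 cos 68.8° = 16.89 m/s and v_y0 = 46.70 sin 68.8° = 43.54 m/s.
Require v_y0 t − ½ g t² = 78.0, i.e. 4.900 t² − 43.54 t + 78.0 = 0.
Quadratic formula: t = (43.54 ± √366.89) / 9.80 = (43.54 ± 19.15) / 9.80 → t = 2.488 s or 6.397 s.
The first (ascending) time is 2.488 s.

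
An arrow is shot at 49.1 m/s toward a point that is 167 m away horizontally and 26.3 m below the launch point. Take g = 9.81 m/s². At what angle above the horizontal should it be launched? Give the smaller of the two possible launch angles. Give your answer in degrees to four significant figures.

11.05°

Trajectory: y = x tanθ − g x² (1 + tan²θ)/(2v₀²). With x = 167, y = −26.3, v₀ = 49.1, g = 9.81:
56.74 tan²θ − 167 tanθ + (30.44) = 0.
tanθ = [167 ± √(167² − 4 × 56.74 × (30.44))] / (2 × 56.74) = (167 ± 144.8) / 113.5, giving tanθ = 0.1952 or 2.748.
θ = 11.05° or 70.00°; the smaller is 11.05°.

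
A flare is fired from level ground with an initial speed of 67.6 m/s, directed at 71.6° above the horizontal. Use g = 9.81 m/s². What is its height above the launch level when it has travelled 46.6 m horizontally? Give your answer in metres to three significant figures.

117 m

Resolve: vₓ = 67.60 cos 71.6° = 21.34 m/s and v_y0 = 67.60 sin 71.6° = 64.14 m/s.
Time to reach x = 46.6 m: t = x/vₓ = 46.6/21.34 = 2.184 s.
Height: y = v_y0 t − ½ g t² = 64.14 × 2.184 − 4.905 × 2.184² = 140.1 − 23.39 = 116.7 m.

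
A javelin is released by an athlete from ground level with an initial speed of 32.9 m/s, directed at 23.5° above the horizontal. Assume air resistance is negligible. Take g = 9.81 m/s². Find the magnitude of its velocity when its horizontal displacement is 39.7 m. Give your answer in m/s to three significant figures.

30.2 m/s

Resolve: vₓ = 32.90 cos 23.5° = 30.17 m/s and v_y0 = 32.90 sin 23.5° = 13.12 m/s.
At x = 39.7 m, t = x/vₓ = 39.7/30.17 = 1.316 s.
Vertical velocity there: v_y = v_y0 − g t = 13.12 − 9.81 × 1.316 = 0.2106 m/s.
Speed: √(vₓ² + v_y²) = √(30.17² + 0.2106²) = 30.17 m/s.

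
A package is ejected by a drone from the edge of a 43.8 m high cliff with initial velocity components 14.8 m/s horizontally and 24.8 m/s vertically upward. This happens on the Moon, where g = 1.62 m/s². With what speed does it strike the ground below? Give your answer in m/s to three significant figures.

Vertical motion (up positive, ground at y = 0): 0.8100 t² − (24.80) t − 43.8 = 0, so t = (24.80 + √(24.80² + 2·1.62·43.8)) / 1.62 = (24.80 + 27.51) / 1.62 = 32.29 s.
Vertical velocity at impact: v_y = v_y0 − g t = 24.80 − 1.62 × 32.29 = −27.51 m/s.
Speed: |v| = √(vₓ² + v_y²) = √(14.80² + 27.51²) = 31.24 m/s.

31.2 m/s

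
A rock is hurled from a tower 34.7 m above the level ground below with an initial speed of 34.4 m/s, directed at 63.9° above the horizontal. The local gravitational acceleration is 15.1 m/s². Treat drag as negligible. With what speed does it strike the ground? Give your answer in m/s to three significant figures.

47.2 m/s

Resolve: vₓ = 34.40 cos 63.9° = 15.13 m/s and v_y0 = 34.40 sin 63.9° = 30.89 m/s.
With up positive and y = 0 at the ground: y(t) = 34.7 + (30.89) t − 7.550 t². Setting y = 0 and taking the positive root: t = [30.89 + √(30.89² + 2·15.1·34.7)] / 15.1 = (30.89 + 44.75) / 15.1 = 5.009 s.
Vertical velocity at impact: v_y = v_y0 − g t = 30.89 − 15.1 × 5.009 = −44.75 m/s.
Speed: |v| = √(vₓ² + v_y²) = √(15.13² + 44.75²) = 47.24 m/s.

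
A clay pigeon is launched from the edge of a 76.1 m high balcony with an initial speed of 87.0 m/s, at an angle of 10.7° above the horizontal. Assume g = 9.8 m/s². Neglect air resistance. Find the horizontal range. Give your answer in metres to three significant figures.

vₓ = 87.00 cos 10.7° = 85.49 m/s; v_y0 = 87.00 sin 10.7° = 16.15 m/s.
The projectile lands when y = 76.1 + (16.15) t − ½·9.80·t² = 0. Positive root: t = (16.15 + √(16.15² + 2·9.80·76.1)) / 9.80 = (16.15 + 41.86) / 9.80 = 5.920 s.
Horizontal distance: R = vₓ t = 85.49 × 5.920 = 506.1 m.

506 m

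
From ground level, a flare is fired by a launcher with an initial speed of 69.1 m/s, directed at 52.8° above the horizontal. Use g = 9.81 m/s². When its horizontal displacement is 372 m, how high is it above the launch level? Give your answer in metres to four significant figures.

Resolve: vₓ = 69.10 cos 52.8° = 41.78 m/s and v_y0 = 69.10 sin 52.8° = 55.04 m/s.
x = vₓ t ⇒ t = 372/41.78 = 8.904 s.
Height: y = v_y0 t − ½ g t² = 55.04 × 8.904 − 4.905 × 8.904² = 490.1 − 388.9 = 101.2 m.

101.2 m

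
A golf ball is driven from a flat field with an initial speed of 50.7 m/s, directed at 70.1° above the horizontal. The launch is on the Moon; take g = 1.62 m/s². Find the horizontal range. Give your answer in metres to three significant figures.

1020 m

vₓ = 50.70 cos 70.1° = 17.26 m/s; v_y0 = 50.70 sin 70.1° = 47.67 m/s.
Flight time T = 2 v_y0 / g = 58.86 s.
Range: R = vₓ T = 17.26 × 58.86 = 1016 m.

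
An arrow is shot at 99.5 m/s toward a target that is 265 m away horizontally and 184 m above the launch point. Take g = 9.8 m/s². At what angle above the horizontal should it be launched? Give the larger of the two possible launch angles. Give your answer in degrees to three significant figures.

81.5°

Trajectory: y = x tanθ − g x² (1 + tan²θ)/(2v₀²). With x = 265, y = 184, v₀ = 99.5, g = 9.80:
34.76 tan²θ − 265 tanθ + (218.8) = 0.
tanθ = [265 ± √(265² − 4 × 34.76 × (218.8))] / (2 × 34.76) = (265 ± 199.5) / 69.51, giving tanθ = 0.9418 or 6.683.
θ = 43.28° or 81.49°; the larger is 81.49°.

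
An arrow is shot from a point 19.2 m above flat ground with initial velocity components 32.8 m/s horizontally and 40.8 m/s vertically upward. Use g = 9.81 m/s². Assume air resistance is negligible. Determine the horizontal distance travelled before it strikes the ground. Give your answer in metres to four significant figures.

Vertical motion (up positive, ground at y = 0): 4.905 t² − (40.80) t − 19.2 = 0, so t = (40.80 + √(40.80² + 2·9.81·19.2)) / 9.81 = (40.80 + 45.18) / 9.81 = 8.765 s.
Horizontal distance: R = vₓ t = 32.80 × 8.765 = 287.5 m.

287.5 m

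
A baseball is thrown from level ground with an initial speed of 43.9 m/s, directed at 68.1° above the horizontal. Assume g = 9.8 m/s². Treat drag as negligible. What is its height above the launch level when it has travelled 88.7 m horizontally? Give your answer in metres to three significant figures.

Resolve: vₓ = 43.90 cos 68.1° = 16.37 m/s and v_y0 = 43.90 sin 68.1° = 40.73 m/s.
At x = 88.7 m, t = x/vₓ = 88.7/16.37 = 5.417 s.
Height: y = v_y0 t − ½ g t² = 40.73 × 5.417 − 4.900 × 5.417² = 220.6 − 143.8 = 76.86 m.

76.9 m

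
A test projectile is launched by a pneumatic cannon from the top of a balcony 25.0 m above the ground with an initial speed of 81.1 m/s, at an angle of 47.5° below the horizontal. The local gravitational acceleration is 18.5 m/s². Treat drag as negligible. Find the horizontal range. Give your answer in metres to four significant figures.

21.59 m

Components: vₓ = 81.10 cos 47.5° = 54.79 m/s, v_y0 = −59.79 m/s (downward).
The projectile lands when y = 25.0 + (−59.79) t − ½·18.5·t² = 0. Positive root: t = (−59.79 + √(59.79² + 2·18.5·25.0)) / 18.5 = (−59.79 + 67.08) / 18.5 = 0.3941 s.
Horizontal distance: R = vₓ t = 54.79 × 0.3941 = 21.59 m.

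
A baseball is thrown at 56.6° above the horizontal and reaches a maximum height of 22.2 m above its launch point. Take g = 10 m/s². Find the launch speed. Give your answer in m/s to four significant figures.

At the peak v_y = 0, so v_y0 = √(2gH) = √(2 × 10.0 × 22.2) = 21.07 m/s.
v_y0 = v₀ sin θ ⇒ v₀ = 21.07 / sin 56.6° = 25.24 m/s.

25.24 m/s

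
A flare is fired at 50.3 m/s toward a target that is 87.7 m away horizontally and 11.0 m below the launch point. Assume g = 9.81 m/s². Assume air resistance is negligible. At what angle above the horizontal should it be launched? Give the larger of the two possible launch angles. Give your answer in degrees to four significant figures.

80.28°

Trajectory: y = x tanθ − g x² (1 + tan²θ)/(2v₀²). With x = 87.7, y = −11.0, v₀ = 50.3, g = 9.81:
14.91 tan²θ − 87.7 tanθ + (3.911) = 0.
tanθ = [87.7 ± √(87.7² − 4 × 14.91 × (3.911))] / (2 × 14.91) = (87.7 ± 86.36) / 29.82, giving tanθ = 0.04494 or 5.837.
θ = 2.573° or 80.28°; the larger is 80.28°.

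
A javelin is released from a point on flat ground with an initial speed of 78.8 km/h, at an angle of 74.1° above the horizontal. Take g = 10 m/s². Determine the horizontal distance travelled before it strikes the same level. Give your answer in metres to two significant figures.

Convert: 78.8 km/h = 78.8/3.6 = 21.89 m/s.
vₓ = 21.89 cos 74.1° = 5.997 m/s; v_y0 = 21.89 sin 74.1° = 21.05 m/s.
Time aloft: T = 2 v_y0 / g = 2 × 21.05 / 10.0 = 4.210 s.
Horizontal distance R = vₓ T = 5.997 × 4.210 = 25.25 m.

25 m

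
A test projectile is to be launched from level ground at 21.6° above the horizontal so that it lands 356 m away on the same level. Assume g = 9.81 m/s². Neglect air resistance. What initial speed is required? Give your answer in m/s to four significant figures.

Level-ground range: R = v₀² sin(2θ)/g, so v₀ = √(gR / sin 2θ).
v₀ = √(9.81 × 356 / sin 43.20°) = √(3492 / 0.6845) = √5101.7 = 71.43 m/s.

71.43 m/s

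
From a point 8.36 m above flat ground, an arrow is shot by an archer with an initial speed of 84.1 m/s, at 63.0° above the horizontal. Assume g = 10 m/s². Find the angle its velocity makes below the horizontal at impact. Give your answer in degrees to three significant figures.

63.3°

Horizontal component vₓ = 84.10 cos 63.0° = 38.18 m/s; vertical v_y0 = 84.10 sin 63.0° = 74.93 m/s.
With up positive and y = 0 at the ground: y(t) = 8.36 + (74.93) t − 5.000 t². Setting y = 0 and taking the positive root: t = [74.93 + √(74.93² + 2·10.0·8.36)] / 10.0 = (74.93 + 76.04) / 10.0 = 15.10 s.
At impact: v_y = v_y0 − g t = −76.04 m/s; vₓ = 38.18 m/s.
Angle below horizontal: arctan(|v_y|/vₓ) = arctan(76.04/38.18) = 63.34°.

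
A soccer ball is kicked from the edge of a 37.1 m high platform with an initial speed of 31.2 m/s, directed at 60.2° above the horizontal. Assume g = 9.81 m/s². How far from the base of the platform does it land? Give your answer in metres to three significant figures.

Components: vₓ = 31.20 cos 60.2° = 15.51 m/s, v_y0 = 31.20 sin 60.2° = 27.07 m/s.
With up positive and y = 0 at the ground: y(t) = 37.1 + (27.07) t − 4.905 t². Setting y = 0 and taking the positive root: t = [27.07 + √(27.07² + 2·9.81·37.1)] / 9.81 = (27.07 + 38.22) / 9.81 = 6.656 s.
Horizontal distance: R = vₓ t = 15.51 × 6.656 = 103.2 m.

103 m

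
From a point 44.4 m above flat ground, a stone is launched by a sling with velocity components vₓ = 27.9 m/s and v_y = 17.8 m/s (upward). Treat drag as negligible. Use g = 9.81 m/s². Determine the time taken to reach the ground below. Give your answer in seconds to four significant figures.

Vertical motion (up positive, ground at y = 0): 4.905 t² − (17.80) t − 44.4 = 0, so t = (17.80 + √(17.80² + 2·9.81·44.4)) / 9.81 = (17.80 + 34.47) / 9.81 = 5.328 s.

5.328 s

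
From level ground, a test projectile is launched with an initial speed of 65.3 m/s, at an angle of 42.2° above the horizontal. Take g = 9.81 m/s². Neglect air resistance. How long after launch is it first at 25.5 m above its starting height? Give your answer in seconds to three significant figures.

Resolve: vₓ = 65.30 cos 42.2° = 48.37 m/s and v_y0 = 65.30 sin 42.2° = 43.86 m/s.
Height y(t) = 43.86 t − 4.905 t² = 25.5 gives 4.905 t² − 43.86 t + 25.5 = 0.
Quadratic formula: t = (43.86 ± √1423.7) / 9.81 = (43.86 ± 37.73) / 9.81 → t = 0.6250 s or 8.318 s.
The first (ascending) time is 0.6250 s.

0.625 s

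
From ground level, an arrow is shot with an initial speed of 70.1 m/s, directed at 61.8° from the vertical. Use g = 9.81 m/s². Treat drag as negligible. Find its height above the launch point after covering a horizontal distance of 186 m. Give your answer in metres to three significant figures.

vₓ = 70.10 sin 61.8° = 61.78 m/s; v_y0 = 70.10 cos 61.8° = 33.13 m/s.
Time to reach x = 186 m: t = x/vₓ = 186/61.78 = 3.011 s.
Height: y = v_y0 t − ½ g t² = 33.13 × 3.011 − 4.905 × 3.011² = 99.73 − 44.46 = 55.27 m.

55.3 m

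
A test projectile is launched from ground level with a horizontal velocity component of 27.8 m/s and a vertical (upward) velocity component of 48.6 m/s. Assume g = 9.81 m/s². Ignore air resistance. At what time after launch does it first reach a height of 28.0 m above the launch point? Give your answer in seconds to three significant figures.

Height y(t) = 48.60 t − 4.905 t² = 28.0 gives 4.905 t² − 48.60 t + 28.0 = 0.
Quadratic formula: t = (48.60 ± √1812.6) / 9.81 = (48.60 ± 42.57) / 9.81 → t = 0.6142 s or 9.294 s.
The first (ascending) time is 0.6142 s.

0.614 s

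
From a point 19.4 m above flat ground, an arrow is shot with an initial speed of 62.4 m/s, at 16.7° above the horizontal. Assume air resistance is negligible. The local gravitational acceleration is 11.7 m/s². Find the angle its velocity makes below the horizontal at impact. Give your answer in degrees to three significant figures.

vₓ = 62.40 cos 16.7° = 59.77 m/s; v_y0 = 62.40 sin 16.7° = 17.93 m/s.
With up positive and y = 0 at the ground: y(t) = 19.4 + (17.93) t − 5.850 t². Setting y = 0 and taking the positive root: t = [17.93 + √(17.93² + 2·11.7·19.4)] / 11.7 = (17.93 + 27.85) / 11.7 = 3.913 s.
At impact: v_y = v_y0 − g t = −27.85 m/s; vₓ = 59.77 m/s.
Angle below horizontal: arctan(|v_y|/vₓ) = arctan(27.85/59.77) = 24.98°.

25.0°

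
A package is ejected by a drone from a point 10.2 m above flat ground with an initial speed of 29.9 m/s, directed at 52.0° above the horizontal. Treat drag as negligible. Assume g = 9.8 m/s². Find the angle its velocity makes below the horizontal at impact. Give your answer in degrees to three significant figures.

vₓ = 29.90 cos 52.0° = 18.41 m/s; v_y0 = 29.90 sin 52.0° = 23.56 m/s.
With up positive and y = 0 at the ground: y(t) = 10.2 + (23.56) t − 4.900 t². Setting y = 0 and taking the positive root: t = [23.56 + √(23.56² + 2·9.80·10.2)] / 9.80 = (23.56 + 27.48) / 9.80 = 5.208 s.
At impact: v_y = v_y0 − g t = −27.48 m/s; vₓ = 18.41 m/s.
Angle below horizontal: arctan(|v_y|/vₓ) = arctan(27.48/18.41) = 56.18°.

56.2°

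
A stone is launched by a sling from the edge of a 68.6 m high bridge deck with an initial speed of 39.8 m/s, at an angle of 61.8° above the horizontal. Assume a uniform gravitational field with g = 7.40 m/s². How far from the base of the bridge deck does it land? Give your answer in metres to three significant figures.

210 m

Resolve: vₓ = 39.80 cos 61.8° = 18.81 m/s and v_y0 = 39.80 sin 61.8° = 35.08 m/s.
Vertical motion (up positive, ground at y = 0): 3.700 t² − (35.08) t − 68.6 = 0, so t = (35.08 + √(35.08² + 2·7.40·68.6)) / 7.40 = (35.08 + 47.39) / 7.40 = 11.14 s.
Horizontal distance: R = vₓ t = 18.81 × 11.14 = 209.6 m.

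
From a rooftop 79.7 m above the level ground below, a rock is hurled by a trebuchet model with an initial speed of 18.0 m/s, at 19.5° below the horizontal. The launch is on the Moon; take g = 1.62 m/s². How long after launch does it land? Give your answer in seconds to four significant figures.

Resolve: vₓ = 18.00 cos 19.5° = 16.97 m/s and v_y0 = −6.009 m/s (downward).
With up positive and y = 0 at the ground: y(t) = 79.7 + (−6.009) t − 0.8100 t². Setting y = 0 and taking the positive root: t = [−6.009 + √(6.009² + 2·1.62·79.7)] / 1.62 = (−6.009 + 17.16) / 1.62 = 6.881 s.

6.881 s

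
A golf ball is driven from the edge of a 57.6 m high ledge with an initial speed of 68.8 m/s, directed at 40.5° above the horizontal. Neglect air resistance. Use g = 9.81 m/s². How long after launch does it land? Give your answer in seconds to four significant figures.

Components: vₓ = 68.80 cos 40.5° = 52.32 m/s, v_y0 = 68.80 sin 40.5° = 44.68 m/s.
With up positive and y = 0 at the ground: y(t) = 57.6 + (44.68) t − 4.905 t². Setting y = 0 and taking the positive root: t = [44.68 + √(44.68² + 2·9.81·57.6)] / 9.81 = (44.68 + 55.92) / 9.81 = 10.25 s.

10.25 s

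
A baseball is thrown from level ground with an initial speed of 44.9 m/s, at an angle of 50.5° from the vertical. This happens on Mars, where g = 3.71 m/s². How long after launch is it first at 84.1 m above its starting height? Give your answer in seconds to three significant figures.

vₓ = 44.90 sin 50.5° = 34.65 m/s; v_y0 = 44.90 cos 50.5° = 28.56 m/s.
Require v_y0 t − ½ g t² = 84.1, i.e. 1.855 t² − 28.56 t + 84.1 = 0.
Quadratic formula: t = (28.56 ± √191.65) / 3.71 = (28.56 ± 13.84) / 3.71 → t = 3.967 s or 11.43 s.
The first (ascending) time is 3.967 s.

3.97 s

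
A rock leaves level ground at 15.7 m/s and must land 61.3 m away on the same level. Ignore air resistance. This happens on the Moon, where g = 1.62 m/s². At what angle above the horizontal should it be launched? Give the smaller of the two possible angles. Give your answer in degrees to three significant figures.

11.9°

Level-ground range R = v₀² sin(2θ)/g ⇒ sin(2θ) = gR/v₀² = 1.62 × 61.3 / 15.7² = 0.4029.
2θ = 23.76° or 180° − 23.76° = 156.2°, so θ = 11.88° or 78.12°.
The smaller angle is 11.88°.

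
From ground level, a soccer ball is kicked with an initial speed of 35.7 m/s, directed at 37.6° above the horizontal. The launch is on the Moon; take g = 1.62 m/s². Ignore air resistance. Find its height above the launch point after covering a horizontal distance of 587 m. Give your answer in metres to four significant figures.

Resolve: vₓ = 35.70 cos 37.6° = 28.28 m/s and v_y0 = 35.70 sin 37.6° = 21.78 m/s.
x = vₓ t ⇒ t = 587/28.28 = 20.75 s.
Height: y = v_y0 t − ½ g t² = 21.78 × 20.75 − 0.8100 × 20.75² = 452.1 − 348.9 = 103.2 m.

103.2 m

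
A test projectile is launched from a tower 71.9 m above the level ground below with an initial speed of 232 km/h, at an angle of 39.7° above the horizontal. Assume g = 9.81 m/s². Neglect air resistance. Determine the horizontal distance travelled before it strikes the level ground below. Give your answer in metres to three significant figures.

Convert: 232 km/h = 232/3.6 = 64.44 m/s.
Components: vₓ = 64.44 cos 39.7° = 49.58 m/s, v_y0 = 64.44 sin 39.7° = 41.17 m/s.
Vertical motion (up positive, ground at y = 0): 4.905 t² − (41.17) t − 71.9 = 0, so t = (41.17 + √(41.17² + 2·9.81·71.9)) / 9.81 = (41.17 + 55.72) / 9.81 = 9.877 s.
Horizontal distance: R = vₓ t = 49.58 × 9.877 = 489.7 m.

490 m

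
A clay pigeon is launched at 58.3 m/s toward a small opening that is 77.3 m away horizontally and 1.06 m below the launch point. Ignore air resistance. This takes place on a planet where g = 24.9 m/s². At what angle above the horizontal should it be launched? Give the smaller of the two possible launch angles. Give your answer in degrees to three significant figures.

Trajectory: y = x tanθ − g x² (1 + tan²θ)/(2v₀²). With x = 77.3, y = −1.06, v₀ = 58.3, g = 24.9:
21.89 tan²θ − 77.3 tanθ + (20.83) = 0.
tanθ = [77.3 ± √(77.3² − 4 × 21.89 × (20.83))] / (2 × 21.89) = (77.3 ± 64.44) / 43.77, giving tanθ = 0.2939 or 3.238.
θ = 16.38° or 72.84°; the smaller is 16.38°.

16.4°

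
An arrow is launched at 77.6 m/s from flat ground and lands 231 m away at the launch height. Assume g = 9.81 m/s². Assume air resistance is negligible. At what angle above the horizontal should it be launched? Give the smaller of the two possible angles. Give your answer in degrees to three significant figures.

11.1°

R = v₀² sin 2θ / g gives sin 2θ = gR/v₀² = 9.81·231/77.6² = 0.3763.
2θ = 22.11° or 180° − 22.11° = 157.9°, so θ = 11.05° or 78.95°.
The smaller angle is 11.05°.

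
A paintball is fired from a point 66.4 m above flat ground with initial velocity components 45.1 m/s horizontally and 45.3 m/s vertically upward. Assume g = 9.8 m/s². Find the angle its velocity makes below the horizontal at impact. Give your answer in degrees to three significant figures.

With up positive and y = 0 at the ground: y(t) = 66.4 + (45.30) t − 4.900 t². Setting y = 0 and taking the positive root: t = [45.30 + √(45.30² + 2·9.80·66.4)] / 9.80 = (45.30 + 57.91) / 9.80 = 10.53 s.
At impact: v_y = v_y0 − g t = −57.91 m/s; vₓ = 45.10 m/s.
Angle below horizontal: arctan(|v_y|/vₓ) = arctan(57.91/45.10) = 52.09°.

52.1°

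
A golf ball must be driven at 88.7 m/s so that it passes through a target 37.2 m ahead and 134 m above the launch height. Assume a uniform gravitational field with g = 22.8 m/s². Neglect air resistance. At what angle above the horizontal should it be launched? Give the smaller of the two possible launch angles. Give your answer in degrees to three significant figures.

78.7°

Trajectory: y = x tanθ − g x² (1 + tan²θ)/(2v₀²). With x = 37.2, y = 134, v₀ = 88.7, g = 22.8:
2.005 tan²θ − 37.2 tanθ + (136.0) = 0.
tanθ = [37.2 ± √(37.2² − 4 × 2.005 × (136.0))] / (2 × 2.005) = (37.2 ± 17.12) / 4.010, giving tanθ = 5.008 or 13.54.
θ = 78.71° or 85.78°; the smaller is 78.71°.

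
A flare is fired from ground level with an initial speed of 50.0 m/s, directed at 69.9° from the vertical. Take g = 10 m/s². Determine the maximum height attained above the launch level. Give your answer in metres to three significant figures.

Resolve: vₓ = 50.00 sin 69.9° = 46.95 m/s and v_y0 = 50.00 cos 69.9° = 17.18 m/s.
Maximum height: H = v_y0² / (2g) = 17.18² / (2 × 10.0) = 14.76 m.

14.8 m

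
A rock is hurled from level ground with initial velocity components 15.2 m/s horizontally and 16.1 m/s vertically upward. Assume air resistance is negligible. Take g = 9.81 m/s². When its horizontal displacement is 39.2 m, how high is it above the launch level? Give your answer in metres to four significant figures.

8.898 m

At x = 39.2 m, t = x/vₓ = 39.2/15.20 = 2.579 s.
Height: y = v_y0 t − ½ g t² = 16.10 × 2.579 − 4.905 × 2.579² = 41.52 − 32.62 = 8.898 m.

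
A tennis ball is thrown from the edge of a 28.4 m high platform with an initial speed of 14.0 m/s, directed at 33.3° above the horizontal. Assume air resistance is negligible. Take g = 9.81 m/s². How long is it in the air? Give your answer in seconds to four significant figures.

3.314 s

Horizontal component vₓ = 14.00 cos 33.3° = 11.70 m/s; vertical v_y0 = 14.00 sin 33.3° = 7.686 m/s.
The projectile lands when y = 28.4 + (7.686) t − ½·9.81·t² = 0. Positive root: t = (7.686 + √(7.686² + 2·9.81·28.4)) / 9.81 = (7.686 + 24.83) / 9.81 = 3.314 s.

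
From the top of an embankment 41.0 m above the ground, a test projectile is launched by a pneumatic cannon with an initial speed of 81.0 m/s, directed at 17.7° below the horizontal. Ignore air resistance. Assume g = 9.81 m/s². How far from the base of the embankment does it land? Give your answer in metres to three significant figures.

102 m

Components: vₓ = 81.00 cos 17.7° = 77.17 m/s, v_y0 = −24.63 m/s (downward).
The projectile lands when y = 41.0 + (−24.63) t − ½·9.81·t² = 0. Positive root: t = (−24.63 + √(24.63² + 2·9.81·41.0)) / 9.81 = (−24.63 + 37.56) / 9.81 = 1.319 s.
Horizontal distance: R = vₓ t = 77.17 × 1.319 = 101.7 m.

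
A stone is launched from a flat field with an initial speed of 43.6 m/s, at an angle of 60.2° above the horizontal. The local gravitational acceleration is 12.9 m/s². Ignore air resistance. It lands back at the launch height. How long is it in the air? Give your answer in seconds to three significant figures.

Horizontal component vₓ = 43.60 cos 60.2° = 21.67 m/s; vertical v_y0 = 43.60 sin 60.2° = 37.83 m/s.
It returns to y = 0 when t = 2 v_y0 / g = 2(37.83)/12.9 = 5.866 s.

5.87 s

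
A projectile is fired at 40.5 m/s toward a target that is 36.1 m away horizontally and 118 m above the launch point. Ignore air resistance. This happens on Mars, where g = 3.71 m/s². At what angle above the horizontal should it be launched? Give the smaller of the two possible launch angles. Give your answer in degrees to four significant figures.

Trajectory: y = x tanθ − g x² (1 + tan²θ)/(2v₀²). With x = 36.1, y = 118, v₀ = 40.5, g = 3.71:
1.474 tan²θ − 36.1 tanθ + (119.5) = 0.
tanθ = [36.1 ± √(36.1² − 4 × 1.474 × (119.5))] / (2 × 1.474) = (36.1 ± 24.47) / 2.948, giving tanθ = 3.945 or 20.55.
θ = 75.78° or 87.21°; the smaller is 75.78°.

75.78°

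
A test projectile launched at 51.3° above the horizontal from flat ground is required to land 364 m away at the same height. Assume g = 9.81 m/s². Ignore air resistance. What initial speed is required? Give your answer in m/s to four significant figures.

Level-ground range: R = v₀² sin(2θ)/g, so v₀ = √(gR / sin 2θ).
v₀ = √(9.81 × 364 / sin 102.6°) = √(3571 / 0.9759) = √3659.0 = 60.49 m/s.

60.49 m/s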